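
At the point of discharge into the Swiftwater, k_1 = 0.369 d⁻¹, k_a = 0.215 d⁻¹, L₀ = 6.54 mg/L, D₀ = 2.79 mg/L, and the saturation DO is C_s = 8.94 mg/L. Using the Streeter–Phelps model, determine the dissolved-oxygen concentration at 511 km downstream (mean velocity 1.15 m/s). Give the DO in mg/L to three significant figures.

Travel time t = x/v = 511 km / (1.15 m/s) = 511000 m / 1.15 m/s = 444300 s = 5.143 d.
k_1 L₀/(k_a−k_1) = 0.369×6.54/(0.215−0.369) = 2.413/-0.1540 = -15.67 mg/L.
e^(−k_1 t) = e^(−0.369×5.143) = 0.1499; e^(−k_a t) = e^(−0.215×5.143) = 0.3310.
D = -15.67 × (0.1499 − 0.3310) + 2.79 × 0.3310 = 2.837 + 0.9234 = 3.761 mg/L.
DO = C_s − D = 8.94 − 3.761 = 5.179 mg/L.

DO ≈ 5.18 mg/L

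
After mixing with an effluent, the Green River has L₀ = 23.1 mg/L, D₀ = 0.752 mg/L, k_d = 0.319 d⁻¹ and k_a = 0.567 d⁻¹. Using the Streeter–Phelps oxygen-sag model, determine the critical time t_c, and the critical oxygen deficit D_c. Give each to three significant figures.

t_c ≈ 2.22 d; D_c ≈ 6.41 mg/L

At the critical point dD/dt = 0, so k_d L₀ e^(−k_d t) = k_a D. Substituting D(t) from the Streeter–Phelps equation and solving for t gives
t_c = ln[(k_a/k_d)(1 − D₀(k_a−k_d)/(k_d L₀))] / (k_a−k_d).
Here k_a−k_d = 0.2480 d⁻¹ and 1 − D₀(k_a−k_d)/(k_d L₀) = 1 − 0.752×0.2480/(0.319×23.1) = 0.9747, so
t_c = ln(1.777 × 0.9747) / 0.2480 = 0.5495 / 0.2480 = 2.216 d.
D_c = (k_d/k_a) L₀ e^(−k_d t_c) = (0.319/0.567) × 23.1 × e^(−0.319×2.216) = 0.5626 × 23.1 × 0.4932 = 6.410 mg/L.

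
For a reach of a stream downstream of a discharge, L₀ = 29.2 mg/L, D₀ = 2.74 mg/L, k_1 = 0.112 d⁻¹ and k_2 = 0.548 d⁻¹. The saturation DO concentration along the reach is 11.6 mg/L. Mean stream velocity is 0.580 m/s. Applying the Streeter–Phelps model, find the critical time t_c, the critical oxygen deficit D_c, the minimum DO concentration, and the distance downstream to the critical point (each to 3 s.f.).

At the critical point dD/dt = 0, so k_1 L₀ e^(−k_1 t) = k_2 D. Substituting D(t) from the Streeter–Phelps equation and solving for t gives
t_c = ln[(k_2/k_1)(1 − D₀(k_2−k_1)/(k_1 L₀))] / (k_2−k_1).
Here k_2−k_1 = 0.4360 d⁻¹ and 1 − D₀(k_2−k_1)/(k_1 L₀) = 1 − 2.74×0.4360/(0.112×29.2) = 0.6347, so
t_c = ln(4.893 × 0.6347) / 0.4360 = 1.133 / 0.4360 = 2.599 d.
D_c = (k_1/k_2) L₀ e^(−k_1 t_c) = (0.112/0.548) × 29.2 × e^(−0.112×2.599) = 0.2044 × 29.2 × 0.7474 = 4.461 mg/L.
Minimum DO = C_s − D_c = 11.6 − 4.461 = 7.139 mg/L.
x_c = v t_c = 0.580 m/s × 2.599 d × 86400 s/d = 130200 m ≈ 130 km.

t_c ≈ 2.60 d; D_c ≈ 4.46 mg/L; min DO ≈ 7.14 mg/L; x_c ≈ 130 km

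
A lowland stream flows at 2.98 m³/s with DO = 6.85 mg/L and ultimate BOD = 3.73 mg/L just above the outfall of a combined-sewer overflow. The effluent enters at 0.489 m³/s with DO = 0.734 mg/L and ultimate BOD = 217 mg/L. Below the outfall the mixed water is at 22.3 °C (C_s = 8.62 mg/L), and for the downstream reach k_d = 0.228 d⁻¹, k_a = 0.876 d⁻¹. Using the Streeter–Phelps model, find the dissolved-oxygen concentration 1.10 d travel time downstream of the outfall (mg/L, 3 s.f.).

Mixed DO = (2.98×6.85 + 0.489×0.734)/(2.98+0.489) = 20.77/3.469 = 5.988 mg/L.
Mixed L₀ = (2.98×3.73 + 0.489×217)/(3.469) = 117.2/3.469 = 33.79 mg/L.
Initial deficit D₀ = C_s − DO₀ = 8.62 − 5.988 = 2.632 mg/L.
D(1.10) = [0.228×33.79/(0.876−0.228)](e^(−0.228×1.10) − e^(−0.876×1.10)) + 2.632 e^(−0.876×1.10)
= 11.89 × (0.7782 − 0.3815) + 2.632 × 0.3815 = 5.721 mg/L.
DO = 8.62 − 5.721 = 2.899 mg/L.

DO ≈ 2.90 mg/L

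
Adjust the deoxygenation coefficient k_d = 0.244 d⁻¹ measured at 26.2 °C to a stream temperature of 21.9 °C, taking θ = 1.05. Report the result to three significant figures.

k_d ≈ 0.198 d⁻¹

k_d(T₂) = k_d(T₁) · θ^(T₂−T₁) = 0.244 × 1.05^(21.9−26.2)
= 0.244 × 1.05^-4.30 = 0.244 × 0.8107 = 0.1978 d⁻¹.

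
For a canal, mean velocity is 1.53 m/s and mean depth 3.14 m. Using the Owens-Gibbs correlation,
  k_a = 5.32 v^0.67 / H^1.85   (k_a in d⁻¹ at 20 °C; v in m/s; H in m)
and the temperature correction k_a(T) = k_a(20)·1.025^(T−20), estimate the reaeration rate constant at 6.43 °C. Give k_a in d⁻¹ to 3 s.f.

k_a(20) = 5.32 × 1.53^0.67 / 3.14^1.85 = 5.32 × 1.330 / 8.305 = 0.8518 d⁻¹.
k_a(6.43) = 0.8518 × 1.025^(6.43−20) = 0.8518 × 0.7153 = 0.6093 d⁻¹.

k_a ≈ 0.609 d⁻¹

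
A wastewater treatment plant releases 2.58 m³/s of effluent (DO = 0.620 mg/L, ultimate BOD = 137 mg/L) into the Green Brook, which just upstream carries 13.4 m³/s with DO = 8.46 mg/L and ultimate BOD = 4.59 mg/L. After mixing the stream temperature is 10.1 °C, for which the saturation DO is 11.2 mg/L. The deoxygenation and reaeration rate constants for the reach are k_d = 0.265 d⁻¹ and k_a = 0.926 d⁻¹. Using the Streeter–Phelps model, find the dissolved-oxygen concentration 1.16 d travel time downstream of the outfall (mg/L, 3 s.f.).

DO ≈ 5.73 mg/L

Mixed DO = (13.4×8.46 + 2.58×0.620)/(13.4+2.58) = 115.0/15.98 = 7.194 mg/L.
Mixed L₀ = (13.4×4.59 + 2.58×137)/(15.98) = 415.0/15.98 = 25.97 mg/L.
Initial deficit D₀ = C_s − DO₀ = 11.2 − 7.194 = 4.006 mg/L.
D(1.16) = [0.265×25.97/(0.926−0.265)](e^(−0.265×1.16) − e^(−0.926×1.16)) + 4.006 e^(−0.926×1.16)
= 10.41 × (0.7354 − 0.3416) + 4.006 × 0.3416 = 5.468 mg/L.
DO = 11.2 − 5.468 = 5.732 mg/L.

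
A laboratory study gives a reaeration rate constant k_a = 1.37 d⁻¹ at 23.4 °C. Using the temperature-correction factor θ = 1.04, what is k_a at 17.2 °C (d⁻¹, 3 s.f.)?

k_a(T₂) = k_a(T₁) · θ^(T₂−T₁) = 1.37 × 1.04^(17.2−23.4)
= 1.37 × 1.04^-6.20 = 1.37 × 0.7841 = 1.074 d⁻¹.

k_a ≈ 1.07 d⁻¹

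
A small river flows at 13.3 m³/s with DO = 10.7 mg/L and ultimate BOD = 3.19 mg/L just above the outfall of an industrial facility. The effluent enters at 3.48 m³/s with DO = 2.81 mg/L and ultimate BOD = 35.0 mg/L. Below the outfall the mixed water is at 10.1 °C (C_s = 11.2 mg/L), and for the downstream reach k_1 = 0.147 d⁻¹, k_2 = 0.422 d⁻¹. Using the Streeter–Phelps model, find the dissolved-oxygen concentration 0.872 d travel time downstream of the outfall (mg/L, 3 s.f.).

DO ≈ 8.74 mg/L

Mixed DO = (13.3×10.7 + 3.48×2.81)/(13.3+3.48) = 152.1/16.78 = 9.064 mg/L.
Mixed L₀ = (13.3×3.19 + 3.48×35.0)/(16.78) = 164.2/16.78 = 9.787 mg/L.
Initial deficit D₀ = C_s − DO₀ = 11.2 − 9.064 = 2.136 mg/L.
D(0.872) = [0.147×9.787/(0.422−0.147)](e^(−0.147×0.872) − e^(−0.422×0.872)) + 2.136 e^(−0.422×0.872)
= 5.232 × (0.8797 − 0.6921) + 2.136 × 0.6921 = 2.460 mg/L.
DO = 11.2 − 2.460 = 8.740 mg/L.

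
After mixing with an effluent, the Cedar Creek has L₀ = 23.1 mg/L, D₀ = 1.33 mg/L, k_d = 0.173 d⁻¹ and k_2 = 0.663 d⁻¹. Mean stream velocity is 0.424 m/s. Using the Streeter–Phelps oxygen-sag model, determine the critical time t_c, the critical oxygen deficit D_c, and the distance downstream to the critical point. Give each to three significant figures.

t_c = [1/(k_2−k_d)] ln[(k_2/k_d)(1 − D₀(k_2−k_d)/(k_d L₀))]
= [1/(0.663−0.173)] ln[(0.663/0.173)(1 − 1.33×0.4900/(0.173×23.1))]
= (1/0.4900) ln[3.832 × 0.8369] = 2.041 × ln(3.207) = 2.041 × 1.165 = 2.378 d.
D_c = (k_d/k_2) L₀ e^(−k_d t_c) = (0.173/0.663) × 23.1 × e^(−0.173×2.378) = 0.2609 × 23.1 × 0.6627 = 3.994 mg/L.
x_c = v t_c = 0.424 m/s × 2.378 d × 86400 s/d = 87130 m ≈ 87.1 km.

t_c ≈ 2.38 d; D_c ≈ 3.99 mg/L; x_c ≈ 87.1 km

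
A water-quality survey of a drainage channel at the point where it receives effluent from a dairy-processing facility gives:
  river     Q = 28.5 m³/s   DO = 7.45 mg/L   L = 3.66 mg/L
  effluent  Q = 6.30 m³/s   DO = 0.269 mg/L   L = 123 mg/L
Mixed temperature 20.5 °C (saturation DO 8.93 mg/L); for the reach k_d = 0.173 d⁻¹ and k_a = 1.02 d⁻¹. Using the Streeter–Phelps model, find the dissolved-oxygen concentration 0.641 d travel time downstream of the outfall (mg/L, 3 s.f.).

DO ≈ 5.55 mg/L

Mixed DO = (28.5×7.45 + 6.30×0.269)/(28.5+6.30) = 214.0/34.80 = 6.150 mg/L.
Mixed L₀ = (28.5×3.66 + 6.30×123)/(34.80) = 879.2/34.80 = 25.26 mg/L.
Initial deficit D₀ = C_s − DO₀ = 8.93 − 6.150 = 2.780 mg/L.
D(0.641) = [0.173×25.26/(1.02−0.173)](e^(−0.173×0.641) − e^(−1.02×0.641)) + 2.780 e^(−1.02×0.641)
= 5.160 × (0.8950 − 0.5201) + 2.780 × 0.5201 = 3.381 mg/L.
DO = 8.93 − 3.381 = 5.549 mg/L.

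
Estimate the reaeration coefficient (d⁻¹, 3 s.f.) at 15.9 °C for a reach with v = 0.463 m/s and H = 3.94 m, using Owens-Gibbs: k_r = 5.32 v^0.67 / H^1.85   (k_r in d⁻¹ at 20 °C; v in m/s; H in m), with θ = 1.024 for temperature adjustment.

k_r(20) = 5.32 × 0.463^0.67 / 3.94^1.85 = 5.32 × 0.5970 / 12.64 = 0.2513 d⁻¹.
k_r(15.9) = 0.2513 × 1.024^(15.9−20) = 0.2513 × 0.9073 = 0.2280 d⁻¹.

k_r ≈ 0.228 d⁻¹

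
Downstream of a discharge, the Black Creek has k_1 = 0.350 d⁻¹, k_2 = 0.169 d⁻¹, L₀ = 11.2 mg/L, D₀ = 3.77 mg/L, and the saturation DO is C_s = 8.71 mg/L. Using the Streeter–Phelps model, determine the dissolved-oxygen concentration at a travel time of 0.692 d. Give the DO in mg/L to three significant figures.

DO ≈ 3.09 mg/L

k_1 L₀/(k_2−k_1) = 0.350×11.2/(0.169−0.350) = 3.920/-0.1810 = -21.66 mg/L.
e^(−k_1 t) = e^(−0.350×0.6920) = 0.7849; e^(−k_2 t) = e^(−0.169×0.6920) = 0.8896.
D = -21.66 × (0.7849 − 0.8896) + 3.77 × 0.8896 = 2.268 + 3.354 = 5.622 mg/L.
DO = C_s − D = 8.71 − 5.622 = 3.088 mg/L.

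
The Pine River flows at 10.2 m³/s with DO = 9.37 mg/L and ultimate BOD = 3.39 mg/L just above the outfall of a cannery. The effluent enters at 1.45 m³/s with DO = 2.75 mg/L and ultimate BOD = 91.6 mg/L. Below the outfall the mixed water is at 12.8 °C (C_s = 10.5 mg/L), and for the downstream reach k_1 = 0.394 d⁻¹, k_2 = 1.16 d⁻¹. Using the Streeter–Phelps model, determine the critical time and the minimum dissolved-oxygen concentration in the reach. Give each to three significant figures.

Mixed DO = (10.2×9.37 + 1.45×2.75)/(10.2+1.45) = 99.56/11.65 = 8.546 mg/L.
Mixed L₀ = (10.2×3.39 + 1.45×91.6)/(11.65) = 167.4/11.65 = 14.37 mg/L.
Initial deficit D₀ = C_s − DO₀ = 10.5 − 8.546 = 1.954 mg/L.
t_c = (1/0.7660) ln[(1.16/0.394)(1 − 1.954×0.7660/(0.394×14.37))] = 1.305 × ln(2.166) = 1.009 d.
D_c = (0.394/1.16) × 14.37 × e^(−0.394×1.009) = 0.3397 × 14.37 × 0.6720 = 3.280 mg/L.
Minimum DO = 10.5 − 3.280 = 7.220 mg/L.

t_c ≈ 1.01 d; minimum DO ≈ 7.22 mg/L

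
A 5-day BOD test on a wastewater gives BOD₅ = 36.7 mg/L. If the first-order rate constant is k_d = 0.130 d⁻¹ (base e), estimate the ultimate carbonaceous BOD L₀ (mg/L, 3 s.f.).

L₀ ≈ 76.8 mg/L

BOD₅ = L₀(1 − e^(−5k_d)) ⇒ L₀ = BOD₅ / (1 − e^(−5×0.130))
= 36.7 / (1 − 0.5220) = 36.7 / 0.4780 = 76.79 mg/L.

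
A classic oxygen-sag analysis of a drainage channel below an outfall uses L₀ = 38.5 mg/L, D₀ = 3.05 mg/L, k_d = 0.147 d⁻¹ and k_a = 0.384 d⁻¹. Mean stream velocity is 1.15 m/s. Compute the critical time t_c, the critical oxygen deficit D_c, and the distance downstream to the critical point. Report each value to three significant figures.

With k_a/k_d = 2.612 and 1 − D₀(k_a−k_d)/(k_d L₀) = 0.8723,
t_c = ln(2.612 × 0.8723) / (0.384 − 0.147) = ln(2.279) / 0.2370 = 0.8236/0.2370 = 3.475 d.
L(t_c) = L₀ e^(−k_d t_c) = 38.5 × 0.6000 = 23.10 mg/L, and at the critical point k_a D_c = k_d L, so D_c = (0.147/0.384) × 23.10 = 8.843 mg/L.
x_c = v t_c = 1.15 m/s × 3.475 d × 86400 s/d = 345300 m ≈ 345 km.

t_c ≈ 3.47 d; D_c ≈ 8.84 mg/L; x_c ≈ 345 km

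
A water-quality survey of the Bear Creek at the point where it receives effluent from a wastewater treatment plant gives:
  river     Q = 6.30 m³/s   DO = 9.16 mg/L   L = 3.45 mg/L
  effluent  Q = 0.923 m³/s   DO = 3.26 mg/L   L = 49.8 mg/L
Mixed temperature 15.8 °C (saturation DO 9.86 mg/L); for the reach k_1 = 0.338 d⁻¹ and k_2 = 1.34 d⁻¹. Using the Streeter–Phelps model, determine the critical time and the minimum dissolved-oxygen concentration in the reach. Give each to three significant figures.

Mixed DO = (6.30×9.16 + 0.923×3.26)/(6.30+0.923) = 60.72/7.223 = 8.406 mg/L.
Mixed L₀ = (6.30×3.45 + 0.923×49.8)/(7.223) = 67.70/7.223 = 9.373 mg/L.
Initial deficit D₀ = C_s − DO₀ = 9.86 − 8.406 = 1.454 mg/L.
t_c = (1/1.002) ln[(1.34/0.338)(1 − 1.454×1.002/(0.338×9.373))] = 0.9980 × ln(2.141) = 0.7599 d.
D_c = (0.338/1.34) × 9.373 × e^(−0.338×0.7599) = 0.2522 × 9.373 × 0.7735 = 1.829 mg/L.
Minimum DO = 9.86 − 1.829 = 8.031 mg/L.

t_c ≈ 0.760 d; minimum DO ≈ 8.03 mg/L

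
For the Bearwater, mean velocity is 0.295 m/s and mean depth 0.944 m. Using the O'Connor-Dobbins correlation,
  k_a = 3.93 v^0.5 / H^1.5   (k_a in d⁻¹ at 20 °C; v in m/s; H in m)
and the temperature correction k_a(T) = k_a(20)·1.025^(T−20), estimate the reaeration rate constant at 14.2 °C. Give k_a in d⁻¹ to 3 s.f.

k_a(20) = 3.93 × 0.295^0.5 / 0.944^1.5 = 3.93 × 0.5431 / 0.9172 = 2.327 d⁻¹.
k_a(14.2) = 2.327 × 1.025^(14.2−20) = 2.327 × 0.8666 = 2.017 d⁻¹.

k_a ≈ 2.02 d⁻¹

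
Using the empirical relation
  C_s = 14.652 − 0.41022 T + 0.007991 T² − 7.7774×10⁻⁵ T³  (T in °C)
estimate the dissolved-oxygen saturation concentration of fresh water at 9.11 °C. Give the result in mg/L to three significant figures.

C_s ≈ 11.5 mg/L

C_s = 14.652 − 0.41022×9.11 + 0.007991×9.11² − 7.7774×10⁻⁵×9.11³ = 11.52 mg/L.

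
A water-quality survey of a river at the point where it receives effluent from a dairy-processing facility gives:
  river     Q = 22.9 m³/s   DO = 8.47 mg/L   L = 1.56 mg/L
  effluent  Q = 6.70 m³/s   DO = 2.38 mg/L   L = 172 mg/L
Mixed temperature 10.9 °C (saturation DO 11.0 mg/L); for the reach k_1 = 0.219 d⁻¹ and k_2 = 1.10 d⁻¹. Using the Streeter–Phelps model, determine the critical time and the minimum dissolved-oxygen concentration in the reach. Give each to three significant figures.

t_c ≈ 1.27 d; minimum DO ≈ 4.95 mg/L

Mixed DO = (22.9×8.47 + 6.70×2.38)/(22.9+6.70) = 209.9/29.60 = 7.092 mg/L.
Mixed L₀ = (22.9×1.56 + 6.70×172)/(29.60) = 1188/29.60 = 40.14 mg/L.
Initial deficit D₀ = C_s − DO₀ = 11.0 − 7.092 = 3.908 mg/L.
t_c = (1/0.8810) ln[(1.10/0.219)(1 − 3.908×0.8810/(0.219×40.14))] = 1.135 × ln(3.055) = 1.268 d.
D_c = (0.219/1.10) × 40.14 × e^(−0.219×1.268) = 0.1991 × 40.14 × 0.7576 = 6.054 mg/L.
Minimum DO = 11.0 − 6.054 = 4.946 mg/L.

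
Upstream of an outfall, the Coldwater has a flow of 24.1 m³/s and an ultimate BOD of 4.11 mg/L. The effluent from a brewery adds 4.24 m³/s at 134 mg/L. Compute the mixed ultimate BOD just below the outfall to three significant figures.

Flow-weighted mixing: C = (Q_r C_r + Q_w C_w)/(Q_r + Q_w)
= (24.1×4.11 + 4.24×134)/(24.1 + 4.24) = 667.2/28.34 = 23.54 mg/L.

23.5 mg/L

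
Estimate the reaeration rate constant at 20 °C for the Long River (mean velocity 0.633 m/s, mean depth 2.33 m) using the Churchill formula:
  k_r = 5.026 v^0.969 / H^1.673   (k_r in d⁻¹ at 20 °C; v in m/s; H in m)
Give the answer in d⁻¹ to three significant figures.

k_r ≈ 0.784 d⁻¹

k_r = 5.026 × 0.633^0.969 / 2.33^1.673 = 5.026 × 0.6420 / 4.117 = 0.7838 d⁻¹.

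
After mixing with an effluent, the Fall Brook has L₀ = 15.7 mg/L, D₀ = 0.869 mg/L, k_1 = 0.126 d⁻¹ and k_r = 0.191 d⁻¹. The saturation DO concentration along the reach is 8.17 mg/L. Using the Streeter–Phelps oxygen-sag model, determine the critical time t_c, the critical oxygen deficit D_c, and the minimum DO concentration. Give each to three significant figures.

With k_r/k_1 = 1.516 and 1 − D₀(k_r−k_1)/(k_1 L₀) = 0.9714,
t_c = ln(1.516 × 0.9714) / (0.191 − 0.126) = ln(1.473) / 0.06500 = 0.3870/0.06500 = 5.954 d.
L(t_c) = L₀ e^(−k_1 t_c) = 15.7 × 0.4723 = 7.414 mg/L, and at the critical point k_r D_c = k_1 L, so D_c = (0.126/0.191) × 7.414 = 4.891 mg/L.
Minimum DO = C_s − D_c = 8.17 − 4.891 = 3.279 mg/L.

t_c ≈ 5.95 d; D_c ≈ 4.89 mg/L; min DO ≈ 3.28 mg/L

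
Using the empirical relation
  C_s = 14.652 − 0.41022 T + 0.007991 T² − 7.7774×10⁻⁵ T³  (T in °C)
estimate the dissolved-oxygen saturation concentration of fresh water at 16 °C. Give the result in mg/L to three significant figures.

C_s ≈ 9.82 mg/L

C_s = 14.652 − 0.41022×16 + 0.007991×16² − 7.7774×10⁻⁵×16³ = 9.816 mg/L.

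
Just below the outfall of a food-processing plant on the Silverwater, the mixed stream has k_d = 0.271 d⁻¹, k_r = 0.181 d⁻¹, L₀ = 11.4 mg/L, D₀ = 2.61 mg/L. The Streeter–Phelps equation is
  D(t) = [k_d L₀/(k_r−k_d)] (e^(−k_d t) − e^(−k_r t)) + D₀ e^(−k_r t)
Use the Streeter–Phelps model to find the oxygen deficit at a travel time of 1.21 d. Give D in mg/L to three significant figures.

D ≈ 4.94 mg/L

k_d L₀/(k_r−k_d) = 0.271×11.4/(0.181−0.271) = 3.089/-0.09000 = -34.33 mg/L.
e^(−k_d t) = e^(−0.271×1.210) = 0.7204; e^(−k_r t) = e^(−0.181×1.210) = 0.8033.
D = -34.33 × (0.7204 − 0.8033) + 2.61 × 0.8033 = 2.845 + 2.097 = 4.942 mg/L.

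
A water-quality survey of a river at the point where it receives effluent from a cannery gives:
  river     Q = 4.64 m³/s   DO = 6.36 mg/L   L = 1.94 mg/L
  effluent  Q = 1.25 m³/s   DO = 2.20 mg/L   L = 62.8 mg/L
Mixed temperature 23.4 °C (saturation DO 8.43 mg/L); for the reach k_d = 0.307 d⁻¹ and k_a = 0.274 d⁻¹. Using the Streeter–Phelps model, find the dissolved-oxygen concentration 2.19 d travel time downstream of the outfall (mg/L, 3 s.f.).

Mixed DO = (4.64×6.36 + 1.25×2.20)/(4.64+1.25) = 32.26/5.890 = 5.477 mg/L.
Mixed L₀ = (4.64×1.94 + 1.25×62.8)/(5.890) = 87.50/5.890 = 14.86 mg/L.
Initial deficit D₀ = C_s − DO₀ = 8.43 − 5.477 = 2.953 mg/L.
D(2.19) = [0.307×14.86/(0.274−0.307)](e^(−0.307×2.19) − e^(−0.274×2.19)) + 2.953 e^(−0.274×2.19)
= -138.2 × (0.5105 − 0.5488) + 2.953 × 0.5488 = 6.908 mg/L.
DO = 8.43 − 6.908 = 1.522 mg/L.

DO ≈ 1.52 mg/L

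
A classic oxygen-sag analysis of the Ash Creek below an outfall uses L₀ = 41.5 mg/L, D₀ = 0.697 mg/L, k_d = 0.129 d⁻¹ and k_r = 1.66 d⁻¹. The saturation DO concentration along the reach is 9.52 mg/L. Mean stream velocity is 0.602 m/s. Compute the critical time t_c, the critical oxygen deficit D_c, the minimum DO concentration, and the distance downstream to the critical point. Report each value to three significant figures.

At the critical point dD/dt = 0, so k_d L₀ e^(−k_d t) = k_r D. Substituting D(t) from the Streeter–Phelps equation and solving for t gives
t_c = ln[(k_r/k_d)(1 − D₀(k_r−k_d)/(k_d L₀))] / (k_r−k_d).
Here k_r−k_d = 1.531 d⁻¹ and 1 − D₀(k_r−k_d)/(k_d L₀) = 1 − 0.697×1.531/(0.129×41.5) = 0.8007, so
t_c = ln(12.87 × 0.8007) / 1.531 = 2.332 / 1.531 = 1.523 d.
L(t_c) = L₀ e^(−k_d t_c) = 41.5 × 0.8216 = 34.10 mg/L, and at the critical point k_r D_c = k_d L, so D_c = (0.129/1.66) × 34.10 = 2.650 mg/L.
Minimum DO = C_s − D_c = 9.52 − 2.650 = 6.870 mg/L.
x_c = v t_c = 0.602 m/s × 1.523 d × 86400 s/d = 79240 m ≈ 79.2 km.

t_c ≈ 1.52 d; D_c ≈ 2.65 mg/L; min DO ≈ 6.87 mg/L; x_c ≈ 79.2 km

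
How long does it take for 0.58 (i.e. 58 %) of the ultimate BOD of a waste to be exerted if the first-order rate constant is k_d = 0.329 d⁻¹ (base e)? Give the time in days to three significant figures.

y/L₀ = 1 − e^(−k_d t) = 0.58 ⇒ e^(−k_d t) = 0.420
t = −ln(0.420) / 0.329 = 0.8675 / 0.329 = 2.637 d.

t ≈ 2.64 d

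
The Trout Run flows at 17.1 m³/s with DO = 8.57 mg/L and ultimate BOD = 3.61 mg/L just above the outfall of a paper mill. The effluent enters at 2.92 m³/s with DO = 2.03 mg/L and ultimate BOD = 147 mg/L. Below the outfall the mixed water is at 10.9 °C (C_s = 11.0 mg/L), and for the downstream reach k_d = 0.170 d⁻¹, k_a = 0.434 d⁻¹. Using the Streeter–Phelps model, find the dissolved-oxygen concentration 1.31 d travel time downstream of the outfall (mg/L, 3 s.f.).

Mixed DO = (17.1×8.57 + 2.92×2.03)/(17.1+2.92) = 152.5/20.02 = 7.616 mg/L.
Mixed L₀ = (17.1×3.61 + 2.92×147)/(20.02) = 491.0/20.02 = 24.52 mg/L.
Initial deficit D₀ = C_s − DO₀ = 11.0 − 7.616 = 3.384 mg/L.
D(1.31) = [0.170×24.52/(0.434−0.170)](e^(−0.170×1.31) − e^(−0.434×1.31)) + 3.384 e^(−0.434×1.31)
= 15.79 × (0.8004 − 0.5664) + 3.384 × 0.5664 = 5.612 mg/L.
DO = 11.0 − 5.612 = 5.388 mg/L.

DO ≈ 5.39 mg/L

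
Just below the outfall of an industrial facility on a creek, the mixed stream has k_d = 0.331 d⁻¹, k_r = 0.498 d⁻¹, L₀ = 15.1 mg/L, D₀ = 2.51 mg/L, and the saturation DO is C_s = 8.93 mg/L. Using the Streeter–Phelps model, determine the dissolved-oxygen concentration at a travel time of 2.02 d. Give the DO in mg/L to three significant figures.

k_d L₀/(k_r−k_d) = 0.331×15.1/(0.498−0.331) = 4.998/0.1670 = 29.93 mg/L.
e^(−k_d t) = e^(−0.331×2.020) = 0.5124; e^(−k_r t) = e^(−0.498×2.020) = 0.3657.
D = 29.93 × (0.5124 − 0.3657) + 2.51 × 0.3657 = 4.391 + 0.9179 = 5.309 mg/L.
DO = C_s − D = 8.93 − 5.309 = 3.621 mg/L.

DO ≈ 3.62 mg/L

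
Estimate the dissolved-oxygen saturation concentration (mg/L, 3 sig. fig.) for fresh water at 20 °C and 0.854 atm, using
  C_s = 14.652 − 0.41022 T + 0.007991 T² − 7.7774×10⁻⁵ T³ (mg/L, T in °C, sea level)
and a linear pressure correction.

C_s ≈ 7.70 mg/L

At sea level: C_s = 14.652 − 0.41022×20 + 0.007991×20² − 7.7774×10⁻⁵×20³ = 9.022 mg/L.
Pressure correction: C_s' = 9.022 × 0.854 = 7.705 mg/L.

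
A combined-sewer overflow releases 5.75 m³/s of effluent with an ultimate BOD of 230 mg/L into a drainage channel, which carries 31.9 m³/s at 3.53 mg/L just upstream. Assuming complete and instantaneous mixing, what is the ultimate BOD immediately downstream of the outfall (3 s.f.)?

38.1 mg/L

Flow-weighted mixing: C = (Q_r C_r + Q_w C_w)/(Q_r + Q_w)
= (31.9×3.53 + 5.75×230)/(31.9 + 5.75) = 1435/37.65 = 38.12 mg/L.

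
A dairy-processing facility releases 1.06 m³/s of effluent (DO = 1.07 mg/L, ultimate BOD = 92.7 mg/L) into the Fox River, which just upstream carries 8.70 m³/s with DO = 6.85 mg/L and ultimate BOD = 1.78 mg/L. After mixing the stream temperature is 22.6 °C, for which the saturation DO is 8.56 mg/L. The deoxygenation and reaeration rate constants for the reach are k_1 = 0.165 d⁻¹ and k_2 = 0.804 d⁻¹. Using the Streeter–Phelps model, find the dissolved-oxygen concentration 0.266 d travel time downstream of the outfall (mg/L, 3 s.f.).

Mixed DO = (8.70×6.85 + 1.06×1.07)/(8.70+1.06) = 60.73/9.760 = 6.222 mg/L.
Mixed L₀ = (8.70×1.78 + 1.06×92.7)/(9.760) = 113.7/9.760 = 11.65 mg/L.
Initial deficit D₀ = C_s − DO₀ = 8.56 − 6.222 = 2.338 mg/L.
D(0.266) = [0.165×11.65/(0.804−0.165)](e^(−0.165×0.266) − e^(−0.804×0.266)) + 2.338 e^(−0.804×0.266)
= 3.009 × (0.9571 − 0.8075) + 2.338 × 0.8075 = 2.338 mg/L.
DO = 8.56 − 2.338 = 6.222 mg/L.

DO ≈ 6.22 mg/L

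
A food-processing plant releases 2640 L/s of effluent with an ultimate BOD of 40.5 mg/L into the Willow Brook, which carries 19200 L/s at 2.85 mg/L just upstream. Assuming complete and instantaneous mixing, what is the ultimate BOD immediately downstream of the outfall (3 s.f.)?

Flow-weighted mixing: C = (Q_r C_r + Q_w C_w)/(Q_r + Q_w)
= (19200×2.85 + 2640×40.5)/(19200 + 2640) = 161600/21840 = 7.401 mg/L.

7.40 mg/L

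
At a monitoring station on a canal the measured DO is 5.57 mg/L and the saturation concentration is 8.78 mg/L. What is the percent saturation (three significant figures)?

63.4 % saturation

% saturation = C/C_s × 100 = 5.57/8.78 × 100 = 63.4 %.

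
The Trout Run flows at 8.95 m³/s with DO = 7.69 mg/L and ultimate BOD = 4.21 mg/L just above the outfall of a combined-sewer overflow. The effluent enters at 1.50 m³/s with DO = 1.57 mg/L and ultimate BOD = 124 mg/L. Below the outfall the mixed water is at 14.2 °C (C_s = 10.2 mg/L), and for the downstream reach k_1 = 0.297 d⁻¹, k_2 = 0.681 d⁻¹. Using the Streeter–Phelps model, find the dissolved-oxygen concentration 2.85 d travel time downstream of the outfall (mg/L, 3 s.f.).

DO ≈ 4.99 mg/L

Mixed DO = (8.95×7.69 + 1.50×1.57)/(8.95+1.50) = 71.18/10.45 = 6.812 mg/L.
Mixed L₀ = (8.95×4.21 + 1.50×124)/(10.45) = 223.7/10.45 = 21.40 mg/L.
Initial deficit D₀ = C_s − DO₀ = 10.2 − 6.812 = 3.388 mg/L.
D(2.85) = [0.297×21.40/(0.681−0.297)](e^(−0.297×2.85) − e^(−0.681×2.85)) + 3.388 e^(−0.681×2.85)
= 16.56 × (0.4289 − 0.1436) + 3.388 × 0.1436 = 5.211 mg/L.
DO = 10.2 − 5.211 = 4.989 mg/L.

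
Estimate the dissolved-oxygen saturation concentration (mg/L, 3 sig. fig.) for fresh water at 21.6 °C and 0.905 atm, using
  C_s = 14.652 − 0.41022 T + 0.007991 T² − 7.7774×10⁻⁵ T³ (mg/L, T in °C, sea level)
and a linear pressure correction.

At sea level: C_s = 14.652 − 0.41022×21.6 + 0.007991×21.6² − 7.7774×10⁻⁵×21.6³ = 8.736 mg/L.
Pressure correction: C_s' = 8.736 × 0.905 = 7.906 mg/L.

C_s ≈ 7.91 mg/L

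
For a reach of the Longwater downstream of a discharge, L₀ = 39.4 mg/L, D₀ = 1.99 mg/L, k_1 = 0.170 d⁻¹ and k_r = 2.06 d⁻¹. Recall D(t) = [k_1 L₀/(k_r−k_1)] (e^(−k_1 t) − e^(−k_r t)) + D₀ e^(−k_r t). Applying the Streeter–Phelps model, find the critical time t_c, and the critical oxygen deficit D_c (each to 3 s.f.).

At the critical point dD/dt = 0, so k_1 L₀ e^(−k_1 t) = k_r D. Substituting D(t) from the Streeter–Phelps equation and solving for t gives
t_c = ln[(k_r/k_1)(1 − D₀(k_r−k_1)/(k_1 L₀))] / (k_r−k_1).
Here k_r−k_1 = 1.890 d⁻¹ and 1 − D₀(k_r−k_1)/(k_1 L₀) = 1 − 1.99×1.890/(0.170×39.4) = 0.4385, so
t_c = ln(12.12 × 0.4385) / 1.890 = 1.670 / 1.890 = 0.8837 d.
L(t_c) = L₀ e^(−k_1 t_c) = 39.4 × 0.8605 = 33.90 mg/L, and at the critical point k_r D_c = k_1 L, so D_c = (0.170/2.06) × 33.90 = 2.798 mg/L.

t_c ≈ 0.884 d; D_c ≈ 2.80 mg/L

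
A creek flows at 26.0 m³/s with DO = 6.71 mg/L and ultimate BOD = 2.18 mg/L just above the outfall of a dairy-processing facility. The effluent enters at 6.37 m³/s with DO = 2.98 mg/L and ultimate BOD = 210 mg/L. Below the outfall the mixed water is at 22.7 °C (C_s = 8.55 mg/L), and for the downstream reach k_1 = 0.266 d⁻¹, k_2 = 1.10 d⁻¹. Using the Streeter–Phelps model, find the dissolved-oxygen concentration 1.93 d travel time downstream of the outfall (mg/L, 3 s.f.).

DO ≈ 1.66 mg/L

Mixed DO = (26.0×6.71 + 6.37×2.98)/(26.0+6.37) = 193.4/32.37 = 5.976 mg/L.
Mixed L₀ = (26.0×2.18 + 6.37×210)/(32.37) = 1394/32.37 = 43.08 mg/L.
Initial deficit D₀ = C_s − DO₀ = 8.55 − 5.976 = 2.574 mg/L.
D(1.93) = [0.266×43.08/(1.10−0.266)](e^(−0.266×1.93) − e^(−1.10×1.93)) + 2.574 e^(−1.10×1.93)
= 13.74 × (0.5985 − 0.1197) + 2.574 × 0.1197 = 6.886 mg/L.
DO = 8.55 − 6.886 = 1.664 mg/L.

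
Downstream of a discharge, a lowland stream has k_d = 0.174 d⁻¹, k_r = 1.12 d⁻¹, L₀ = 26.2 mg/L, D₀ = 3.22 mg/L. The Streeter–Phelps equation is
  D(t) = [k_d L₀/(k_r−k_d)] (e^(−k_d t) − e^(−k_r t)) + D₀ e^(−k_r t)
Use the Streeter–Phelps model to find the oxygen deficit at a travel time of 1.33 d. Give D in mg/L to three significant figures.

k_d L₀/(k_r−k_d) = 0.174×26.2/(1.12−0.174) = 4.559/0.9460 = 4.819 mg/L.
e^(−k_d t) = e^(−0.174×1.330) = 0.7934; e^(−k_r t) = e^(−1.12×1.330) = 0.2255.
D = 4.819 × (0.7934 − 0.2255) + 3.22 × 0.2255 = 2.737 + 0.7260 = 3.463 mg/L.

D ≈ 3.46 mg/L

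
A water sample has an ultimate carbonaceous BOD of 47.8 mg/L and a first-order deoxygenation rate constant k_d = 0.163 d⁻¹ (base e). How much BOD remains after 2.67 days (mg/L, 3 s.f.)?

L ≈ 30.9 mg/L

L_t = L₀ e^(−k_d t) = 47.8 × e^(−0.163×2.67) = 47.8 × 0.6471 = 30.93 mg/L.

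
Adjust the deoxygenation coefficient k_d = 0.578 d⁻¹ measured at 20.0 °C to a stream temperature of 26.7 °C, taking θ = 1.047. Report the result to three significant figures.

k_d(T₂) = k_d(T₁) · θ^(T₂−T₁) = 0.578 × 1.047^(26.7−20.0)
= 0.578 × 1.047^6.70 = 0.578 × 1.360 = 0.7863 d⁻¹.

k_d ≈ 0.786 d⁻¹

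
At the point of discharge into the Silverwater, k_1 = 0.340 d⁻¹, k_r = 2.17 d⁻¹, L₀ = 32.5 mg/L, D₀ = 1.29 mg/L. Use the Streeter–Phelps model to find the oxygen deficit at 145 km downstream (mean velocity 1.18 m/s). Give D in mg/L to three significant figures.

Travel time t = x/v = 145 km / (1.18 m/s) = 145000 m / 1.18 m/s = 122900 s = 1.422 d.
k_1 L₀/(k_r−k_1) = 0.340×32.5/(2.17−0.340) = 11.05/1.830 = 6.038 mg/L.
e^(−k_1 t) = e^(−0.340×1.422) = 0.6166; e^(−k_r t) = e^(−2.17×1.422) = 0.04567.
D = 6.038 × (0.6166 − 0.04567) + 1.29 × 0.04567 = 3.447 + 0.05892 = 3.506 mg/L.

D ≈ 3.51 mg/L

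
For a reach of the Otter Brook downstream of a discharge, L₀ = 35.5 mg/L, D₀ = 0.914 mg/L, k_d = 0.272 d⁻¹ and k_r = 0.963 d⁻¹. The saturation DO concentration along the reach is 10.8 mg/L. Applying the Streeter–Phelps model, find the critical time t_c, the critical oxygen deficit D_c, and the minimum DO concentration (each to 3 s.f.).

With k_r/k_d = 3.540 and 1 − D₀(k_r−k_d)/(k_d L₀) = 0.9346,
t_c = ln(3.540 × 0.9346) / (0.963 − 0.272) = ln(3.309) / 0.6910 = 1.197/0.6910 = 1.732 d.
L(t_c) = L₀ e^(−k_d t_c) = 35.5 × 0.6244 = 22.16 mg/L, and at the critical point k_r D_c = k_d L, so D_c = (0.272/0.963) × 22.16 = 6.260 mg/L.
Minimum DO = C_s − D_c = 10.8 − 6.260 = 4.540 mg/L.

t_c ≈ 1.73 d; D_c ≈ 6.26 mg/L; min DO ≈ 4.54 mg/L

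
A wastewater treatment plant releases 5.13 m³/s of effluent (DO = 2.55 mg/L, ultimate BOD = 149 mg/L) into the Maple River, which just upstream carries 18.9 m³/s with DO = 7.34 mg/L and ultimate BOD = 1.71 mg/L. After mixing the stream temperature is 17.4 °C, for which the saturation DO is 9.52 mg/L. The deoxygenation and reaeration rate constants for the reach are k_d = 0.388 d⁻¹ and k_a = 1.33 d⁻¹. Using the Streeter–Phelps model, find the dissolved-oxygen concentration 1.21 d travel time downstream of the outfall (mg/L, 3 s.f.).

DO ≈ 3.07 mg/L

Mixed DO = (18.9×7.34 + 5.13×2.55)/(18.9+5.13) = 151.8/24.03 = 6.317 mg/L.
Mixed L₀ = (18.9×1.71 + 5.13×149)/(24.03) = 796.7/24.03 = 33.15 mg/L.
Initial deficit D₀ = C_s − DO₀ = 9.52 − 6.317 = 3.203 mg/L.
D(1.21) = [0.388×33.15/(1.33−0.388)](e^(−0.388×1.21) − e^(−1.33×1.21)) + 3.203 e^(−1.33×1.21)
= 13.66 × (0.6253 − 0.2000) + 3.203 × 0.2000 = 6.448 mg/L.
DO = 9.52 − 6.448 = 3.072 mg/L.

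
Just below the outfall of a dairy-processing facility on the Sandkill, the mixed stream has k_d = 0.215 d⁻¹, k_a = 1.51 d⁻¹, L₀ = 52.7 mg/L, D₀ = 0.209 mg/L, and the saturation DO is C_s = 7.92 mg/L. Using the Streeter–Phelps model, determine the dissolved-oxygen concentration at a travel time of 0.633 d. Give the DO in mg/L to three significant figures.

k_d L₀/(k_a−k_d) = 0.215×52.7/(1.51−0.215) = 11.33/1.295 = 8.749 mg/L.
e^(−k_d t) = e^(−0.215×0.6330) = 0.8728; e^(−k_a t) = e^(−1.51×0.6330) = 0.3845.
D = 8.749 × (0.8728 − 0.3845) + 0.209 × 0.3845 = 4.272 + 0.08036 = 4.352 mg/L.
DO = C_s − D = 7.92 − 4.352 = 3.568 mg/L.

DO ≈ 3.57 mg/L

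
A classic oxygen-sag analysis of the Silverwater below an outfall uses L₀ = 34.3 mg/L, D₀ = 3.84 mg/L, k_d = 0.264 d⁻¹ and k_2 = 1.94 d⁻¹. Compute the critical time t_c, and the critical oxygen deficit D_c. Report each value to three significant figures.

t_c = [1/(k_2−k_d)] ln[(k_2/k_d)(1 − D₀(k_2−k_d)/(k_d L₀))]
= [1/(1.94−0.264)] ln[(1.94/0.264)(1 − 3.84×1.676/(0.264×34.3))]
= (1/1.676) ln[7.348 × 0.2893] = 0.5967 × ln(2.126) = 0.5967 × 0.7541 = 0.4499 d.
D_c = (k_d/k_2) L₀ e^(−k_d t_c) = (0.264/1.94) × 34.3 × e^(−0.264×0.4499) = 0.1361 × 34.3 × 0.8880 = 4.145 mg/L.

t_c ≈ 0.450 d; D_c ≈ 4.14 mg/L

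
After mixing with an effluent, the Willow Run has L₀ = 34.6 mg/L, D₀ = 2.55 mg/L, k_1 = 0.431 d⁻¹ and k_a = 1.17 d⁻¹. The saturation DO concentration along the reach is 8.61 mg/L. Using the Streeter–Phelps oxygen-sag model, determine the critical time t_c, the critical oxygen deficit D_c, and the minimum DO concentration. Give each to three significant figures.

t_c ≈ 1.17 d; D_c ≈ 7.70 mg/L; min DO ≈ 0.907 mg/L

t_c = [1/(k_a−k_1)] ln[(k_a/k_1)(1 − D₀(k_a−k_1)/(k_1 L₀))]
= [1/(1.17−0.431)] ln[(1.17/0.431)(1 − 2.55×0.7390/(0.431×34.6))]
= (1/0.7390) ln[2.715 × 0.8736] = 1.353 × ln(2.372) = 1.353 × 0.8636 = 1.169 d.
D_c = (k_1/k_a) L₀ e^(−k_1 t_c) = (0.431/1.17) × 34.6 × e^(−0.431×1.169) = 0.3684 × 34.6 × 0.6043 = 7.703 mg/L.
Minimum DO = C_s − D_c = 8.61 − 7.703 = 0.9074 mg/L.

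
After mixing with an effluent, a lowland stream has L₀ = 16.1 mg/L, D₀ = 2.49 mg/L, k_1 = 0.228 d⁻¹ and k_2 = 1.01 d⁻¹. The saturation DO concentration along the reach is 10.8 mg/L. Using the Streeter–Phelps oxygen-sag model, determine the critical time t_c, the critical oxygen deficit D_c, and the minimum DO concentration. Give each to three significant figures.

t_c ≈ 0.937 d; D_c ≈ 2.94 mg/L; min DO ≈ 7.86 mg/L

With k_2/k_1 = 4.430 and 1 − D₀(k_2−k_1)/(k_1 L₀) = 0.4695,
t_c = ln(4.430 × 0.4695) / (1.01 − 0.228) = ln(2.080) / 0.7820 = 0.7324/0.7820 = 0.9365 d.
L(t_c) = L₀ e^(−k_1 t_c) = 16.1 × 0.8077 = 13.00 mg/L, and at the critical point k_2 D_c = k_1 L, so D_c = (0.228/1.01) × 13.00 = 2.936 mg/L.
Minimum DO = C_s − D_c = 10.8 − 2.936 = 7.864 mg/L.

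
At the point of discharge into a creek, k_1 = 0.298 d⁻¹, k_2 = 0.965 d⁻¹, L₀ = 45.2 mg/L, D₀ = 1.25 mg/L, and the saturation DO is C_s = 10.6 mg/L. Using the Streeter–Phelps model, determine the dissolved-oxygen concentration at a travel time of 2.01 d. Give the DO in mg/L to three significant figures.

DO ≈ 2.23 mg/L

k_1 L₀/(k_2−k_1) = 0.298×45.2/(0.965−0.298) = 13.47/0.6670 = 20.19 mg/L.
e^(−k_1 t) = e^(−0.298×2.010) = 0.5494; e^(−k_2 t) = e^(−0.965×2.010) = 0.1438.
D = 20.19 × (0.5494 − 0.1438) + 1.25 × 0.1438 = 8.191 + 0.1797 = 8.371 mg/L.
DO = C_s − D = 10.6 − 8.371 = 2.229 mg/L.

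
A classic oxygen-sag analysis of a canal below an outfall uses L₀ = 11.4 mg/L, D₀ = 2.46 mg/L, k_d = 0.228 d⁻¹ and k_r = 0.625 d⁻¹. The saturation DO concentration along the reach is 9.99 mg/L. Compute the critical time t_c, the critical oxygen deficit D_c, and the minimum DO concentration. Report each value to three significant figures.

t_c = [1/(k_r−k_d)] ln[(k_r/k_d)(1 − D₀(k_r−k_d)/(k_d L₀))]
= [1/(0.625−0.228)] ln[(0.625/0.228)(1 − 2.46×0.3970/(0.228×11.4))]
= (1/0.3970) ln[2.741 × 0.6243] = 2.519 × ln(1.711) = 2.519 × 0.5372 = 1.353 d.
L(t_c) = L₀ e^(−k_d t_c) = 11.4 × 0.7345 = 8.374 mg/L, and at the critical point k_r D_c = k_d L, so D_c = (0.228/0.625) × 8.374 = 3.055 mg/L.
Minimum DO = C_s − D_c = 9.99 − 3.055 = 6.935 mg/L.

t_c ≈ 1.35 d; D_c ≈ 3.05 mg/L; min DO ≈ 6.94 mg/L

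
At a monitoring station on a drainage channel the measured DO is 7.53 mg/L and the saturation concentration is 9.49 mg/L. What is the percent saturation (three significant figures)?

% saturation = C/C_s × 100 = 7.53/9.49 × 100 = 79.3 %.

79.3 % saturation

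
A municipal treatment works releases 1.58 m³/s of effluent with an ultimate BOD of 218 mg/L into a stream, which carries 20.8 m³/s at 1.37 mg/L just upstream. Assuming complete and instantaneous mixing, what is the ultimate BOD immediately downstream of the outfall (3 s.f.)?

16.7 mg/L

Flow-weighted mixing: C = (Q_r C_r + Q_w C_w)/(Q_r + Q_w)
= (20.8×1.37 + 1.58×218)/(20.8 + 1.58) = 372.9/22.38 = 16.66 mg/L.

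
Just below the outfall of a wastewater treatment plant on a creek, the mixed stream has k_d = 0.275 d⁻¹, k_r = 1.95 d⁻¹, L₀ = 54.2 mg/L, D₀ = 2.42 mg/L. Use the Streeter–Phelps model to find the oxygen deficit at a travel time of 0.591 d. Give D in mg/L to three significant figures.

k_d L₀/(k_r−k_d) = 0.275×54.2/(1.95−0.275) = 14.91/1.675 = 8.899 mg/L.
e^(−k_d t) = e^(−0.275×0.5910) = 0.8500; e^(−k_r t) = e^(−1.95×0.5910) = 0.3159.
D = 8.899 × (0.8500 − 0.3159) + 2.42 × 0.3159 = 4.753 + 0.7644 = 5.517 mg/L.

D ≈ 5.52 mg/L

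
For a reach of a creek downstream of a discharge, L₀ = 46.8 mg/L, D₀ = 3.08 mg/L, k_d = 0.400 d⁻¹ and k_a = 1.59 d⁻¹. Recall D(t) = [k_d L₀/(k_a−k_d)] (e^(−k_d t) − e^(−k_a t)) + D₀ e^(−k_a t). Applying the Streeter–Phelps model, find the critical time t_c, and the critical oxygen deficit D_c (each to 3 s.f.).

t_c = [1/(k_a−k_d)] ln[(k_a/k_d)(1 − D₀(k_a−k_d)/(k_d L₀))]
= [1/(1.59−0.400)] ln[(1.59/0.400)(1 − 3.08×1.190/(0.400×46.8))]
= (1/1.190) ln[3.975 × 0.8042] = 0.8403 × ln(3.197) = 0.8403 × 1.162 = 0.9766 d.
L(t_c) = L₀ e^(−k_d t_c) = 46.8 × 0.6766 = 31.67 mg/L, and at the critical point k_a D_c = k_d L, so D_c = (0.400/1.59) × 31.67 = 7.966 mg/L.

t_c ≈ 0.977 d; D_c ≈ 7.97 mg/L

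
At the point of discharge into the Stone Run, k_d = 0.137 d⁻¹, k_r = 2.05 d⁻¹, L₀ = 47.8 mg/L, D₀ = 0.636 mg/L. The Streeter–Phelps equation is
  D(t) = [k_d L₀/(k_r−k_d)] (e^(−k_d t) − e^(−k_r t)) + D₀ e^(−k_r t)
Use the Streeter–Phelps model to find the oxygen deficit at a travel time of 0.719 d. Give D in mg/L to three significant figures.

D ≈ 2.46 mg/L

k_d L₀/(k_r−k_d) = 0.137×47.8/(2.05−0.137) = 6.549/1.913 = 3.423 mg/L.
e^(−k_d t) = e^(−0.137×0.7190) = 0.9062; e^(−k_r t) = e^(−2.05×0.7190) = 0.2290.
D = 3.423 × (0.9062 − 0.2290) + 0.636 × 0.2290 = 2.318 + 0.1457 = 2.464 mg/L.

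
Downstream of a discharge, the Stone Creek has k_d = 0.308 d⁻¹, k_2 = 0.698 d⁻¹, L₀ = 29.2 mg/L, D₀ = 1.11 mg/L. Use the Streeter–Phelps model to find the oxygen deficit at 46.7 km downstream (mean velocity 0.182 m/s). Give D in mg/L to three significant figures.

D ≈ 6.48 mg/L

Travel time t = x/v = 46.7 km / (0.182 m/s) = 46700 m / 0.182 m/s = 256600 s = 2.970 d.
k_d L₀/(k_2−k_d) = 0.308×29.2/(0.698−0.308) = 8.994/0.3900 = 23.06 mg/L.
e^(−k_d t) = e^(−0.308×2.970) = 0.4006; e^(−k_2 t) = e^(−0.698×2.970) = 0.1258.
D = 23.06 × (0.4006 − 0.1258) + 1.11 × 0.1258 = 6.337 + 0.1397 = 6.477 mg/L.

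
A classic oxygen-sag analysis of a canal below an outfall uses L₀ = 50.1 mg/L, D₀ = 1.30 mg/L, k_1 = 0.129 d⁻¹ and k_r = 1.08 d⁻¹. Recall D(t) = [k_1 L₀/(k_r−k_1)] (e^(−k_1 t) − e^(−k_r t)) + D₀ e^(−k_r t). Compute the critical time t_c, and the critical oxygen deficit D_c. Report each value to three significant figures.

t_c ≈ 2.01 d; D_c ≈ 4.62 mg/L

t_c = [1/(k_r−k_1)] ln[(k_r/k_1)(1 − D₀(k_r−k_1)/(k_1 L₀))]
= [1/(1.08−0.129)] ln[(1.08/0.129)(1 − 1.30×0.9510/(0.129×50.1))]
= (1/0.9510) ln[8.372 × 0.8087] = 1.052 × ln(6.771) = 1.052 × 1.913 = 2.011 d.
L(t_c) = L₀ e^(−k_1 t_c) = 50.1 × 0.7715 = 38.65 mg/L, and at the critical point k_r D_c = k_1 L, so D_c = (0.129/1.08) × 38.65 = 4.617 mg/L.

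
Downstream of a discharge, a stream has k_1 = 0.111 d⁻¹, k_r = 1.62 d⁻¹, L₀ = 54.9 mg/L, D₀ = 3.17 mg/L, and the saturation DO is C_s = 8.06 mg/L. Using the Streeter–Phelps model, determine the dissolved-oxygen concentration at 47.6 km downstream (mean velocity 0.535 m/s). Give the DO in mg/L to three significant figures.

Travel time t = x/v = 47.6 km / (0.535 m/s) = 47600 m / 0.535 m/s = 88970 s = 1.030 d.
k_1 L₀/(k_r−k_1) = 0.111×54.9/(1.62−0.111) = 6.094/1.509 = 4.038 mg/L.
e^(−k_1 t) = e^(−0.111×1.030) = 0.8920; e^(−k_r t) = e^(−1.62×1.030) = 0.1886.
D = 4.038 × (0.8920 − 0.1886) + 3.17 × 0.1886 = 2.841 + 0.5978 = 3.438 mg/L.
DO = C_s − D = 8.06 − 3.438 = 4.622 mg/L.

DO ≈ 4.62 mg/L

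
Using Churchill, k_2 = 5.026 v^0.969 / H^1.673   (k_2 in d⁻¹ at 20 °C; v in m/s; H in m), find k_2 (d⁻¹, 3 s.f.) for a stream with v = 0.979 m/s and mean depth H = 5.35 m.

k_2 = 5.026 × 0.979^0.969 / 5.35^1.673 = 5.026 × 0.9796 / 16.54 = 0.2977 d⁻¹.

k_2 ≈ 0.298 d⁻¹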